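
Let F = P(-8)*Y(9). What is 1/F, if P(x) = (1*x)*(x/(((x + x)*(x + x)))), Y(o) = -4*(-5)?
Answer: ⅕ ≈ 0.20000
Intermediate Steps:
Y(o) = 20
P(x) = ¼ (P(x) = x*(x/(((2*x)*(2*x)))) = x*(x/((4*x²))) = x*(x*(1/(4*x²))) = x*(1/(4*x)) = ¼)
F = 5 (F = (¼)*20 = 5)
1/F = 1/5 = ⅕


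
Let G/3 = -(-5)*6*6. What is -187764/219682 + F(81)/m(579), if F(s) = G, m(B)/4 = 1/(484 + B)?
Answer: 15762638823/109841 ≈ 1.4350e+5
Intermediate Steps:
m(B) = 4/(484 + B)
G = 540 (G = 3*(-(-5)*6*6) = 3*(-5*(-6)*6) = 3*(30*6) = 3*180 = 540)
F(s) = 540
-187764/219682 + F(81)/m(579) = -187764/219682 + 540/((4/(484 + 579))) = -187764*1/219682 + 540/((4/1063)) = -93882/109841 + 540/((4*(1/1063))) = -93882/109841 + 540/(4/1063) = -93882/109841 + 540*(1063/4) = -93882/109841 + 143505 = 15762638823/109841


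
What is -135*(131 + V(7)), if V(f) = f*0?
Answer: -17685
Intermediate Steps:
V(f) = 0
-135*(131 + V(7)) = -135*(131 + 0) = -135*131 = -17685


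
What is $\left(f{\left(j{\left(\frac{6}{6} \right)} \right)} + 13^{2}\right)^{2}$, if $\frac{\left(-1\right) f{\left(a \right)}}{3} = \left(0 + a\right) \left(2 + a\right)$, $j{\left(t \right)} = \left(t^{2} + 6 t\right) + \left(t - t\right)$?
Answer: $400$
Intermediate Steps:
$j{\left(t \right)} = t^{2} + 6 t$ ($j{\left(t \right)} = \left(t^{2} + 6 t\right) + 0 = t^{2} + 6 t$)
$f{\left(a \right)} = - 3 a \left(2 + a\right)$ ($f{\left(a \right)} = - 3 \left(0 + a\right) \left(2 + a\right) = - 3 a \left(2 + a\right)$)
$\left(f{\left(j{\left(\frac{6}{6} \right)} \right)} + 13^{2}\right)^{2} = \left(- 3 \cdot \frac{6}{6} \left(6 + \frac{6}{6}\right) \left(2 + \frac{6}{6} \left(6 + \frac{6}{6}\right)\right) + 13^{2}\right)^{2} = \left(- 3 \cdot 6 \cdot \frac{1}{6} \left(6 + 6 \cdot \frac{1}{6}\right) \left(2 + 6 \cdot \frac{1}{6} \left(6 + 6 \cdot \frac{1}{6}\right)\right) + 169\right)^{2} = \left(- 3 \cdot 1 \left(6 + 1\right) \left(2 + 1 \left(6 + 1\right)\right) + 169\right)^{2} = \left(- 3 \cdot 1 \cdot 7 \left(2 + 1 \cdot 7\right) + 169\right)^{2} = \left(\left(-3\right) 7 \left(2 + 7\right) + 169\right)^{2} = \left(\left(-3\right) 7 \cdot 9 + 169\right)^{2} = \left(-189 + 169\right)^{2} = \left(-20\right)^{2} = 400$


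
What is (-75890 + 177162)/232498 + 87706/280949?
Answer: 24421868358/32660040301 ≈ 0.74776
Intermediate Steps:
(-75890 + 177162)/232498 + 87706/280949 = 101272*(1/232498) + 87706*(1/280949) = 50636/116249 + 87706/280949 = 24421868358/32660040301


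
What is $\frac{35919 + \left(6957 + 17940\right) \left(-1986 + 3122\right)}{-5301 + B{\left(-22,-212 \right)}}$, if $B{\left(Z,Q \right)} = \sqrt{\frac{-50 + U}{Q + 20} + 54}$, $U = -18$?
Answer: $- \frac{7205690266128}{1348826239} - \frac{113275644 \sqrt{7827}}{1348826239} \approx -5349.6$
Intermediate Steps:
$B{\left(Z,Q \right)} = \sqrt{54 - \frac{68}{20 + Q}}$ ($B{\left(Z,Q \right)} = \sqrt{\frac{-50 - 18}{Q + 20} + 54} = \sqrt{- \frac{68}{20 + Q} + 54} = \sqrt{54 - \frac{68}{20 + Q}}$)
$\frac{35919 + \left(6957 + 17940\right) \left(-1986 + 3122\right)}{-5301 + B{\left(-22,-212 \right)}} = \frac{35919 + \left(6957 + 17940\right) \left(-1986 + 3122\right)}{-5301 + \sqrt{2} \sqrt{\frac{506 + 27 \left(-212\right)}{20 - 212}}} = \frac{35919 + 24897 \cdot 1136}{-5301 + \sqrt{2} \sqrt{\frac{506 - 5724}{-192}}} = \frac{35919 + 28282992}{-5301 + \sqrt{2} \sqrt{\left(- \frac{1}{192}\right) \left(-5218\right)}} = \frac{28318911}{-5301 + \sqrt{2} \sqrt{\frac{2609}{96}}} = \frac{28318911}{-5301 + \sqrt{2} \frac{\sqrt{15654}}{24}} = \frac{28318911}{-5301 + \frac{\sqrt{7827}}{12}}$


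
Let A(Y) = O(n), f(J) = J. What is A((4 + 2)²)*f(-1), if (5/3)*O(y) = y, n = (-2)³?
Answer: 24/5 ≈ 4.8000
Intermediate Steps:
n = -8
O(y) = 3*y/5
A(Y) = -24/5 (A(Y) = (⅗)*(-8) = -24/5)
A((4 + 2)²)*f(-1) = -24/5*(-1) = 24/5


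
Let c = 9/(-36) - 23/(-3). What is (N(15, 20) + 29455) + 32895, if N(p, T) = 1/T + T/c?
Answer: 110987889/1780 ≈ 62353.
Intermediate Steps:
c = 89/12 (c = 9*(-1/36) - 23*(-⅓) = -¼ + 23/3 = 89/12 ≈ 7.4167)
N(p, T) = 1/T + 12*T/89 (N(p, T) = 1/T + T/(89/12) = 1/T + T*(12/89) = 1/T + 12*T/89)
(N(15, 20) + 29455) + 32895 = ((1/20 + (12/89)*20) + 29455) + 32895 = ((1/20 + 240/89) + 29455) + 32895 = (4889/1780 + 29455) + 32895 = 52434789/1780 + 32895 = 110987889/1780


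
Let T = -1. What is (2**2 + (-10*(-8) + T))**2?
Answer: 6889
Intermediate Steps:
(2**2 + (-10*(-8) + T))**2 = (2**2 + (-10*(-8) - 1))**2 = (4 + (80 - 1))**2 = (4 + 79)**2 = 83**2 = 6889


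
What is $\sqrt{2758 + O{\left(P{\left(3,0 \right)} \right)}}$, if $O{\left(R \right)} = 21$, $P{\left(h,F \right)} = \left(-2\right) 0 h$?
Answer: $\sqrt{2779} \approx 52.716$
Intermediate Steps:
$P{\left(h,F \right)} = 0$ ($P{\left(h,F \right)} = 0 h = 0$)
$\sqrt{2758 + O{\left(P{\left(3,0 \right)} \right)}} = \sqrt{2758 + 21} = \sqrt{2779}$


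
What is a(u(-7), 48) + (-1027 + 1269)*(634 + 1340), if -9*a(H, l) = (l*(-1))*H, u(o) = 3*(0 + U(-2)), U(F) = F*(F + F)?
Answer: 477836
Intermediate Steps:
U(F) = 2*F**2 (U(F) = F*(2*F) = 2*F**2)
u(o) = 24 (u(o) = 3*(0 + 2*(-2)**2) = 3*(0 + 2*4) = 3*(0 + 8) = 3*8 = 24)
a(H, l) = H*l/9 (a(H, l) = -l*(-1)*H/9 = -(-l)*H/9 = -(-1)*H*l/9 = H*l/9)
a(u(-7), 48) + (-1027 + 1269)*(634 + 1340) = (1/9)*24*48 + (-1027 + 1269)*(634 + 1340) = 128 + 242*1974 = 128 + 477708 = 477836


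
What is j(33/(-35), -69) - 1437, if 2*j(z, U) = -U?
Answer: -2805/2 ≈ -1402.5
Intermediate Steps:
j(z, U) = -U/2 (j(z, U) = (-U)/2 = -U/2)
j(33/(-35), -69) - 1437 = -½*(-69) - 1437 = 69/2 - 1437 = -2805/2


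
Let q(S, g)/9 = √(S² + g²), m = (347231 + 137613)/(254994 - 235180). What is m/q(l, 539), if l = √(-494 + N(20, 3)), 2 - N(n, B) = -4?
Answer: 242422*√290033/25860212379 ≈ 0.0050485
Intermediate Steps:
m = 242422/9907 (m = 484844/19814 = 484844*(1/19814) = 242422/9907 ≈ 24.470)
N(n, B) = 6 (N(n, B) = 2 - 1*(-4) = 2 + 4 = 6)
l = 2*I*√122 (l = √(-494 + 6) = √(-488) = 2*I*√122 ≈ 22.091*I)
q(S, g) = 9*√(S² + g²)
m/q(l, 539) = 242422/(9907*((9*√((2*I*√122)² + 539²)))) = 242422/(9907*((9*√(-488 + 290521)))) = 242422/(9907*((9*√290033))) = 242422*(√290033/2610297)/9907 = 242422*√290033/25860212379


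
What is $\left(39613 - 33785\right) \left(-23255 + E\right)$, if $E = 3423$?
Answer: $-115580896$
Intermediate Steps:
$\left(39613 - 33785\right) \left(-23255 + E\right) = \left(39613 - 33785\right) \left(-23255 + 3423\right) = 5828 \left(-19832\right) = -115580896$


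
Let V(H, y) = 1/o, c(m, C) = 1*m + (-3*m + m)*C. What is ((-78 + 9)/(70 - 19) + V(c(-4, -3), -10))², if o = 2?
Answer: 841/1156 ≈ 0.72751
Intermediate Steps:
c(m, C) = m - 2*C*m (c(m, C) = m + (-2*m)*C = m - 2*C*m)
V(H, y) = ½ (V(H, y) = 1/2 = ½)
((-78 + 9)/(70 - 19) + V(c(-4, -3), -10))² = ((-78 + 9)/(70 - 19) + ½)² = (-69/51 + ½)² = (-69*1/51 + ½)² = (-23/17 + ½)² = (-29/34)² = 841/1156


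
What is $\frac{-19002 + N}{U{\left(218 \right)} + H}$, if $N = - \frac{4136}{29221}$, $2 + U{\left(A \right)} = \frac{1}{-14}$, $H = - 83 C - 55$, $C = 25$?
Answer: $\frac{7773662092}{872217629} \approx 8.9125$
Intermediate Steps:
$H = -2130$ ($H = \left(-83\right) 25 - 55 = -2075 - 55 = -2130$)
$U{\left(A \right)} = - \frac{29}{14}$ ($U{\left(A \right)} = -2 + \frac{1}{-14} = -2 - \frac{1}{14} = - \frac{29}{14}$)
$N = - \frac{4136}{29221}$ ($N = \left(-4136\right) \frac{1}{29221} = - \frac{4136}{29221} \approx -0.14154$)
$\frac{-19002 + N}{U{\left(218 \right)} + H} = \frac{-19002 - \frac{4136}{29221}}{- \frac{29}{14} - 2130} = - \frac{555261578}{29221 \left(- \frac{29849}{14}\right)} = \left(- \frac{555261578}{29221}\right) \left(- \frac{14}{29849}\right) = \frac{7773662092}{872217629}$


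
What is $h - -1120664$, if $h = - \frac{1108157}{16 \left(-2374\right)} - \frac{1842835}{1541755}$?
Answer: $\frac{13125997648261155}{11712404384} \approx 1.1207 \cdot 10^{6}$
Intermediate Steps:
$h = \frac{327701670179}{11712404384}$ ($h = - \frac{1108157}{-37984} - \frac{368567}{308351} = \left(-1108157\right) \left(- \frac{1}{37984}\right) - \frac{368567}{308351} = \frac{1108157}{37984} - \frac{368567}{308351} = \frac{327701670179}{11712404384} \approx 27.979$)
$h - -1120664 = \frac{327701670179}{11712404384} - -1120664 = \frac{327701670179}{11712404384} + 1120664 = \frac{13125997648261155}{11712404384}$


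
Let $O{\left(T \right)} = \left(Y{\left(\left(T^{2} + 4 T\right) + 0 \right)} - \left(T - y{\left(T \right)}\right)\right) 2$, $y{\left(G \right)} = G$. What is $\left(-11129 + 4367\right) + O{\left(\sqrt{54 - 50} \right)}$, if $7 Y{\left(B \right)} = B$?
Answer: $- \frac{47310}{7} \approx -6758.6$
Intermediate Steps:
$Y{\left(B \right)} = \frac{B}{7}$
$O{\left(T \right)} = \frac{2 T^{2}}{7} + \frac{8 T}{7}$ ($O{\left(T \right)} = \left(\frac{\left(T^{2} + 4 T\right) + 0}{7} + \left(T - T\right)\right) 2 = \left(\frac{T^{2} + 4 T}{7} + 0\right) 2 = \left(\left(\frac{T^{2}}{7} + \frac{4 T}{7}\right) + 0\right) 2 = \left(\frac{T^{2}}{7} + \frac{4 T}{7}\right) 2 = \frac{2 T^{2}}{7} + \frac{8 T}{7}$)
$\left(-11129 + 4367\right) + O{\left(\sqrt{54 - 50} \right)} = \left(-11129 + 4367\right) + \frac{2 \sqrt{54 - 50} \left(4 + \sqrt{54 - 50}\right)}{7} = -6762 + \frac{2 \sqrt{4} \left(4 + \sqrt{4}\right)}{7} = -6762 + \frac{2}{7} \cdot 2 \left(4 + 2\right) = -6762 + \frac{2}{7} \cdot 2 \cdot 6 = -6762 + \frac{24}{7} = - \frac{47310}{7}$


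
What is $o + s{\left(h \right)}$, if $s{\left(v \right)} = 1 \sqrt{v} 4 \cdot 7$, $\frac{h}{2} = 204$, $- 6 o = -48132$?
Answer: $8022 + 56 \sqrt{102} \approx 8587.6$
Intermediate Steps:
$o = 8022$ ($o = \left(- \frac{1}{6}\right) \left(-48132\right) = 8022$)
$h = 408$ ($h = 2 \cdot 204 = 408$)
$s{\left(v \right)} = 28 \sqrt{v}$ ($s{\left(v \right)} = \sqrt{v} 4 \cdot 7 = 4 \sqrt{v} 7 = 28 \sqrt{v}$)
$o + s{\left(h \right)} = 8022 + 28 \sqrt{408} = 8022 + 28 \cdot 2 \sqrt{102} = 8022 + 56 \sqrt{102}$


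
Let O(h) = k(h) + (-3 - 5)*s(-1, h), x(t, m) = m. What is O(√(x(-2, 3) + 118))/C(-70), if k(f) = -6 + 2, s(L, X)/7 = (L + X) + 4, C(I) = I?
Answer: 394/35 ≈ 11.257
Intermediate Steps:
s(L, X) = 28 + 7*L + 7*X (s(L, X) = 7*((L + X) + 4) = 7*(4 + L + X) = 28 + 7*L + 7*X)
k(f) = -4
O(h) = -172 - 56*h (O(h) = -4 + (-3 - 5)*(28 + 7*(-1) + 7*h) = -4 - 8*(28 - 7 + 7*h) = -4 - 8*(21 + 7*h) = -4 + (-168 - 56*h) = -172 - 56*h)
O(√(x(-2, 3) + 118))/C(-70) = (-172 - 56*√(3 + 118))/(-70) = (-172 - 56*√121)*(-1/70) = (-172 - 56*11)*(-1/70) = (-172 - 616)*(-1/70) = -788*(-1/70) = 394/35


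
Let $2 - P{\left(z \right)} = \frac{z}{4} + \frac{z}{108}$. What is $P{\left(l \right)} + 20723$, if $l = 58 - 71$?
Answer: $\frac{559666}{27} \approx 20728.0$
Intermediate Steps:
$l = -13$ ($l = 58 - 71 = -13$)
$P{\left(z \right)} = 2 - \frac{7 z}{27}$ ($P{\left(z \right)} = 2 - \left(\frac{z}{4} + \frac{z}{108}\right) = 2 - \frac{7 z}{27}$)
$P{\left(l \right)} + 20723 = \left(2 - - \frac{91}{27}\right) + 20723 = \left(2 + \frac{91}{27}\right) + 20723 = \frac{145}{27} + 20723 = \frac{559666}{27}$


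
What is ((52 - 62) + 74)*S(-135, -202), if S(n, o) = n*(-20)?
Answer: 172800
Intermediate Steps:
S(n, o) = -20*n
((52 - 62) + 74)*S(-135, -202) = ((52 - 62) + 74)*(-20*(-135)) = (-10 + 74)*2700 = 64*2700 = 172800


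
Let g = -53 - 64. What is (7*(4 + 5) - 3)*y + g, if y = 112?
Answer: 6603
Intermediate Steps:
g = -117
(7*(4 + 5) - 3)*y + g = (7*(4 + 5) - 3)*112 - 117 = (7*9 - 3)*112 - 117 = (63 - 3)*112 - 117 = 60*112 - 117 = 6720 - 117 = 6603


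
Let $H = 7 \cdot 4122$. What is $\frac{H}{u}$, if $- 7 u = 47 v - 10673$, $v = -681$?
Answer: $\frac{100989}{21340} \approx 4.7324$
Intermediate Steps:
$H = 28854$
$u = \frac{42680}{7}$ ($u = - \frac{47 \left(-681\right) - 10673}{7} = - \frac{-32007 - 10673}{7} = \left(- \frac{1}{7}\right) \left(-42680\right) = \frac{42680}{7} \approx 6097.1$)
$\frac{H}{u} = \frac{28854}{\frac{42680}{7}} = 28854 \cdot \frac{7}{42680} = \frac{100989}{21340}$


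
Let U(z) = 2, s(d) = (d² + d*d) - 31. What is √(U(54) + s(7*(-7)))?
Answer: √4773 ≈ 69.087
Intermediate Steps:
s(d) = -31 + 2*d² (s(d) = (d² + d²) - 31 = 2*d² - 31 = -31 + 2*d²)
√(U(54) + s(7*(-7))) = √(2 + (-31 + 2*(7*(-7))²)) = √(2 + (-31 + 2*(-49)²)) = √(2 + (-31 + 2*2401)) = √(2 + (-31 + 4802)) = √(2 + 4771) = √4773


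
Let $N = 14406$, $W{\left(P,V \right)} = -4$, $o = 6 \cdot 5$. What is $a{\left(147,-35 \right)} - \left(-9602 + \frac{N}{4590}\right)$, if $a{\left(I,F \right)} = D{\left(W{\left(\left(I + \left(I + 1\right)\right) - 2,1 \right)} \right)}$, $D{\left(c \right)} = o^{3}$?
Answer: $\frac{27998129}{765} \approx 36599.0$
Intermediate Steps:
$o = 30$
$D{\left(c \right)} = 27000$ ($D{\left(c \right)} = 30^{3} = 27000$)
$a{\left(I,F \right)} = 27000$
$a{\left(147,-35 \right)} - \left(-9602 + \frac{N}{4590}\right) = 27000 + \left(9602 - \frac{14406}{4590}\right) = 27000 + \left(9602 - 14406 \cdot \frac{1}{4590}\right) = 27000 + \left(9602 - \frac{2401}{765}\right) = 27000 + \frac{7343129}{765} = \frac{27998129}{765}$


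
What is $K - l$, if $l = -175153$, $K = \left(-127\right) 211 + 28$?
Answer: $148384$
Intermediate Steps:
$K = -26769$ ($K = -26797 + 28 = -26769$)
$K - l = -26769 - -175153 = -26769 + 175153 = 148384$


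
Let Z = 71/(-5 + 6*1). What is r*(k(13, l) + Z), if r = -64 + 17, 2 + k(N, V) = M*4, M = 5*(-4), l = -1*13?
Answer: 517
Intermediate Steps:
l = -13
Z = 71 (Z = 71/(-5 + 6) = 71/1 = 71*1 = 71)
M = -20
k(N, V) = -82 (k(N, V) = -2 - 20*4 = -2 - 80 = -82)
r = -47
r*(k(13, l) + Z) = -47*(-82 + 71) = -47*(-11) = 517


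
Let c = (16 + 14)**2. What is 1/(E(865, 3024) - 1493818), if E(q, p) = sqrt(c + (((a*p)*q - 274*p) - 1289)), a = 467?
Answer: -1493818/2230271486169 - sqrt(1220730955)/2230271486169 ≈ -6.8546e-7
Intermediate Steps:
c = 900 (c = 30**2 = 900)
E(q, p) = sqrt(-389 - 274*p + 467*p*q) (E(q, p) = sqrt(900 + (((467*p)*q - 274*p) - 1289)) = sqrt(900 + ((467*p*q - 274*p) - 1289)) = sqrt(900 + ((-274*p + 467*p*q) - 1289)) = sqrt(900 + (-1289 - 274*p + 467*p*q)) = sqrt(-389 - 274*p + 467*p*q))
1/(E(865, 3024) - 1493818) = 1/(sqrt(-389 - 274*3024 + 467*3024*865) - 1493818) = 1/(sqrt(-389 - 828576 + 1221559920) - 1493818) = 1/(sqrt(1220730955) - 1493818) = 1/(-1493818 + sqrt(1220730955))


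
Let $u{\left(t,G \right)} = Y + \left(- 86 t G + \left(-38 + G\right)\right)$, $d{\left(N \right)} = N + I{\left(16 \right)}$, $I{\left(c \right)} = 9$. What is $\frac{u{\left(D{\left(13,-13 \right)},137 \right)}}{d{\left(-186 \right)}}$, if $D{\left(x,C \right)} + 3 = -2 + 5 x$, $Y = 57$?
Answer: $\frac{235588}{59} \approx 3993.0$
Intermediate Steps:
$D{\left(x,C \right)} = -5 + 5 x$ ($D{\left(x,C \right)} = -3 + \left(-2 + 5 x\right) = -5 + 5 x$)
$d{\left(N \right)} = 9 + N$ ($d{\left(N \right)} = N + 9 = 9 + N$)
$u{\left(t,G \right)} = 19 + G - 86 G t$ ($u{\left(t,G \right)} = 57 + \left(- 86 t G + \left(-38 + G\right)\right) = 57 - \left(38 - G + 86 G t\right) = 19 + G - 86 G t$)
$\frac{u{\left(D{\left(13,-13 \right)},137 \right)}}{d{\left(-186 \right)}} = \frac{19 + 137 - 11782 \left(-5 + 5 \cdot 13\right)}{9 - 186} = \frac{19 + 137 - 11782 \left(-5 + 65\right)}{-177} = \left(19 + 137 - 11782 \cdot 60\right) \left(- \frac{1}{177}\right) = \left(19 + 137 - 706920\right) \left(- \frac{1}{177}\right) = \left(-706764\right) \left(- \frac{1}{177}\right) = \frac{235588}{59}$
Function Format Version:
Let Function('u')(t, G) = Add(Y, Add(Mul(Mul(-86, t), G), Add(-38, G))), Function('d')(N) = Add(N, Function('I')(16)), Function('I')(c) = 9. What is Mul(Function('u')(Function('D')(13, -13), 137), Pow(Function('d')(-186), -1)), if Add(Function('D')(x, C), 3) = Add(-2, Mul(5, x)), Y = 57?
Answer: Rational(235588, 59) ≈ 3993.0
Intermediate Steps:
Function('D')(x, C) = Add(-5, Mul(5, x)) (Function('D')(x, C) = Add(-3, Add(-2, Mul(5, x))) = Add(-5, Mul(5, x)))
Function('d')(N) = Add(9, N) (Function('d')(N) = Add(N, 9) = Add(9, N))
Function('u')(t, G) = Add(19, G, Mul(-86, G, t)) (Function('u')(t, G) = Add(57, Add(Mul(Mul(-86, t), G), Add(-38, G))) = Add(57, Add(Mul(-86, G, t), Add(-38, G))) = Add(57, Add(-38, G, Mul(-86, G, t))) = Add(19, G, Mul(-86, G, t)))
Mul(Function('u')(Function('D')(13, -13), 137), Pow(Function('d')(-186), -1)) = Mul(Add(19, 137, Mul(-86, 137, Add(-5, Mul(5, 13)))), Pow(Add(9, -186), -1)) = Mul(Add(19, 137, Mul(-86, 137, Add(-5, 65))), Pow(-177, -1)) = Mul(Add(19, 137, Mul(-86, 137, 60)), Rational(-1, 177)) = Mul(Add(19, 137, -706920), Rational(-1, 177)) = Mul(-706764, Rational(-1, 177)) = Rational(235588, 59)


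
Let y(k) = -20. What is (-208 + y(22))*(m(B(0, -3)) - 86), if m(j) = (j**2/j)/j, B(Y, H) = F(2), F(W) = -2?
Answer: 19380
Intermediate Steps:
B(Y, H) = -2
m(j) = 1 (m(j) = j/j = 1)
(-208 + y(22))*(m(B(0, -3)) - 86) = (-208 - 20)*(1 - 86) = -228*(-85) = 19380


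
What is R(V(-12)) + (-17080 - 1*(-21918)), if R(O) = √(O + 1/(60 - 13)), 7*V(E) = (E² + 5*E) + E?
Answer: 4838 + √1115639/329 ≈ 4841.2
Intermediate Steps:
V(E) = E²/7 + 6*E/7 (V(E) = ((E² + 5*E) + E)/7 = (E² + 6*E)/7 = E²/7 + 6*E/7)
R(O) = √(1/47 + O) (R(O) = √(O + 1/47) = √(1/47 + O))
R(V(-12)) + (-17080 - 1*(-21918)) = √(47 + 2209*((⅐)*(-12)*(6 - 12)))/47 + (-17080 - 1*(-21918)) = √(47 + 2209*((⅐)*(-12)*(-6)))/47 + (-17080 + 21918) = √(47 + 2209*(72/7))/47 + 4838 = √(47 + 159048/7)/47 + 4838 = √(159377/7)/47 + 4838 = (√1115639/7)/47 + 4838 = √1115639/329 + 4838 = 4838 + √1115639/329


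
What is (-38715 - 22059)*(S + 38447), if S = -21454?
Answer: -1032732582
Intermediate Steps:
(-38715 - 22059)*(S + 38447) = (-38715 - 22059)*(-21454 + 38447) = -60774*16993 = -1032732582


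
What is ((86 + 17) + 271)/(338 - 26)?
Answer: 187/156 ≈ 1.1987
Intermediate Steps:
((86 + 17) + 271)/(338 - 26) = (103 + 271)/312 = 374*(1/312) = 187/156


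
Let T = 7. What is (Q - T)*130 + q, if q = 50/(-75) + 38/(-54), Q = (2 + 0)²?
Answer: -10567/27 ≈ -391.37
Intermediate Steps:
Q = 4 (Q = 2² = 4)
q = -37/27 (q = 50*(-1/75) + 38*(-1/54) = -⅔ - 19/27 = -37/27 ≈ -1.3704)
(Q - T)*130 + q = (4 - 1*7)*130 - 37/27 = (4 - 7)*130 - 37/27 = -3*130 - 37/27 = -390 - 37/27 = -10567/27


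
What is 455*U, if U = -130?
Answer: -59150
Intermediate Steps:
455*U = 455*(-130) = -59150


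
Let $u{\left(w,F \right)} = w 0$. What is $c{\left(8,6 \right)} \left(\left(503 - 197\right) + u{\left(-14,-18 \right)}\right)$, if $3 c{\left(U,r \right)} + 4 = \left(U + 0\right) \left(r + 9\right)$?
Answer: $11832$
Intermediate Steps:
$u{\left(w,F \right)} = 0$
$c{\left(U,r \right)} = - \frac{4}{3} + \frac{U \left(9 + r\right)}{3}$ ($c{\left(U,r \right)} = - \frac{4}{3} + \frac{\left(U + 0\right) \left(r + 9\right)}{3} = - \frac{4}{3} + \frac{U \left(9 + r\right)}{3}$)
$c{\left(8,6 \right)} \left(\left(503 - 197\right) + u{\left(-14,-18 \right)}\right) = \left(- \frac{4}{3} + 3 \cdot 8 + \frac{1}{3} \cdot 8 \cdot 6\right) \left(\left(503 - 197\right) + 0\right) = \left(- \frac{4}{3} + 24 + 16\right) \left(306 + 0\right) = \frac{116}{3} \cdot 306 = 11832$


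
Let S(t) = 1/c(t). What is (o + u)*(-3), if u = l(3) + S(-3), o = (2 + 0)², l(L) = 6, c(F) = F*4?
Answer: -119/4 ≈ -29.750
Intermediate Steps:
c(F) = 4*F
o = 4 (o = 2² = 4)
S(t) = 1/(4*t)
u = 71/12 (u = 6 + (¼)/(-3) = 6 + (¼)*(-⅓) = 6 - 1/12 = 71/12 ≈ 5.9167)
(o + u)*(-3) = (4 + 71/12)*(-3) = (119/12)*(-3) = -119/4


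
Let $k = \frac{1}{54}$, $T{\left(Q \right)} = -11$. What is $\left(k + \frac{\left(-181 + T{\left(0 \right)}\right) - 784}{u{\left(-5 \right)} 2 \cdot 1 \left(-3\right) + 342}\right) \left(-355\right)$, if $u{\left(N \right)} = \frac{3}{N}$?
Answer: $\frac{35855}{36} \approx 995.97$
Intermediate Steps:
$k = \frac{1}{54} \approx 0.018519$
$\left(k + \frac{\left(-181 + T{\left(0 \right)}\right) - 784}{u{\left(-5 \right)} 2 \cdot 1 \left(-3\right) + 342}\right) \left(-355\right) = \left(\frac{1}{54} + \frac{\left(-181 - 11\right) - 784}{\frac{3}{-5} \cdot 2 \cdot 1 \left(-3\right) + 342}\right) \left(-355\right) = \left(\frac{1}{54} + \frac{-192 - 784}{3 \left(- \frac{1}{5}\right) 2 \cdot 1 \left(-3\right) + 342}\right) \left(-355\right) = \left(\frac{1}{54} - \frac{976}{\left(- \frac{3}{5}\right) 2 \cdot 1 \left(-3\right) + 342}\right) \left(-355\right) = \left(\frac{1}{54} - \frac{976}{\left(- \frac{6}{5}\right) 1 \left(-3\right) + 342}\right) \left(-355\right) = \left(\frac{1}{54} - \frac{976}{\left(- \frac{6}{5}\right) \left(-3\right) + 342}\right) \left(-355\right) = \left(\frac{1}{54} - \frac{976}{\frac{18}{5} + 342}\right) \left(-355\right) = \left(\frac{1}{54} - \frac{976}{\frac{1728}{5}}\right) \left(-355\right) = \left(\frac{1}{54} - \frac{305}{108}\right) \left(-355\right) = \left(- \frac{101}{36}\right) \left(-355\right) = \frac{35855}{36}$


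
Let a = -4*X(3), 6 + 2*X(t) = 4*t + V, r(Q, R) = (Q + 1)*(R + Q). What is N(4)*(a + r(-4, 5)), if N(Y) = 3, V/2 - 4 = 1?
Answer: -105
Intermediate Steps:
V = 10 (V = 8 + 2*1 = 8 + 2 = 10)
r(Q, R) = (1 + Q)*(Q + R)
X(t) = 2 + 2*t (X(t) = -3 + (4*t + 10)/2 = -3 + (10 + 4*t)/2 = -3 + (5 + 2*t) = 2 + 2*t)
a = -32 (a = -4*(2 + 2*3) = -4*(2 + 6) = -4*8 = -32)
N(4)*(a + r(-4, 5)) = 3*(-32 + (-4 + 5 + (-4)² - 4*5)) = 3*(-32 + (-4 + 5 + 16 - 20)) = 3*(-32 - 3) = 3*(-35) = -105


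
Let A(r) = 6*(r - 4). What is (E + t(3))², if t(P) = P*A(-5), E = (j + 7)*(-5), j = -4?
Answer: 31329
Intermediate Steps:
A(r) = -24 + 6*r (A(r) = 6*(-4 + r) = -24 + 6*r)
E = -15 (E = (-4 + 7)*(-5) = 3*(-5) = -15)
t(P) = -54*P (t(P) = P*(-24 + 6*(-5)) = P*(-24 - 30) = P*(-54) = -54*P)
(E + t(3))² = (-15 - 54*3)² = (-15 - 162)² = (-177)² = 31329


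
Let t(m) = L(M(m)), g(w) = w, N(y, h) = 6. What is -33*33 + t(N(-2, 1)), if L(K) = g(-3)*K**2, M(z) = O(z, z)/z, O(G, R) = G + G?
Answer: -1101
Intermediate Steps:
O(G, R) = 2*G
M(z) = 2 (M(z) = (2*z)/z = 2)
L(K) = -3*K**2
t(m) = -12 (t(m) = -3*2**2 = -3*4 = -12)
-33*33 + t(N(-2, 1)) = -33*33 - 12 = -1089 - 12 = -1101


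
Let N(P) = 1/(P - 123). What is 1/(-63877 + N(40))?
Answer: -83/5301792 ≈ -1.5655e-5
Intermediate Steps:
N(P) = 1/(-123 + P)
1/(-63877 + N(40)) = 1/(-63877 + 1/(-123 + 40)) = 1/(-63877 + 1/(-83)) = 1/(-63877 - 1/83) = 1/(-5301792/83) = -83/5301792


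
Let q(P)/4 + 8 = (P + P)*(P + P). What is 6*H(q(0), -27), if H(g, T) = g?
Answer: -192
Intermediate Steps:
q(P) = -32 + 16*P² (q(P) = -32 + 4*((P + P)*(P + P)) = -32 + 4*((2*P)*(2*P)) = -32 + 4*(4*P²) = -32 + 16*P²)
6*H(q(0), -27) = 6*(-32 + 16*0²) = 6*(-32 + 16*0) = 6*(-32 + 0) = 6*(-32) = -192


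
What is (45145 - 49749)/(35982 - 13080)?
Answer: -2302/11451 ≈ -0.20103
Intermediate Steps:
(45145 - 49749)/(35982 - 13080) = -4604/22902 = -4604*1/22902 = -2302/11451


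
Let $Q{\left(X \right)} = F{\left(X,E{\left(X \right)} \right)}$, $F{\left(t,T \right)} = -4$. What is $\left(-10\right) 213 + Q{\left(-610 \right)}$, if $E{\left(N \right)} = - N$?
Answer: $-2134$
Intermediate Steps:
$Q{\left(X \right)} = -4$
$\left(-10\right) 213 + Q{\left(-610 \right)} = \left(-10\right) 213 - 4 = -2130 - 4 = -2134$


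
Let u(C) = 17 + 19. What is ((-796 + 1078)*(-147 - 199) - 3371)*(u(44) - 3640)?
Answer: 363798572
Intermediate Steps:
u(C) = 36
((-796 + 1078)*(-147 - 199) - 3371)*(u(44) - 3640) = ((-796 + 1078)*(-147 - 199) - 3371)*(36 - 3640) = (282*(-346) - 3371)*(-3604) = (-97572 - 3371)*(-3604) = -100943*(-3604) = 363798572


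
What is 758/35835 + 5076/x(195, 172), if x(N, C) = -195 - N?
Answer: -6053428/465855 ≈ -12.994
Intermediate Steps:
758/35835 + 5076/x(195, 172) = 758/35835 + 5076/(-195 - 1*195) = 758*(1/35835) + 5076/(-195 - 195) = 758/35835 + 5076/(-390) = 758/35835 + 5076*(-1/390) = 758/35835 - 846/65 = -6053428/465855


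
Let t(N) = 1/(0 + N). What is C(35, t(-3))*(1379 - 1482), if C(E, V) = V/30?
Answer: 103/90 ≈ 1.1444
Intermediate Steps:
t(N) = 1/N
C(E, V) = V/30 (C(E, V) = V*(1/30) = V/30)
C(35, t(-3))*(1379 - 1482) = ((1/30)/(-3))*(1379 - 1482) = ((1/30)*(-⅓))*(-103) = -1/90*(-103) = 103/90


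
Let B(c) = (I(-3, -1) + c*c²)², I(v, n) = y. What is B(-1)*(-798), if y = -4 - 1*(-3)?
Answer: -3192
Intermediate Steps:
y = -1 (y = -4 + 3 = -1)
I(v, n) = -1
B(c) = (-1 + c³)² (B(c) = (-1 + c*c²)² = (-1 + c³)²)
B(-1)*(-798) = (-1 + (-1)³)²*(-798) = (-1 - 1)²*(-798) = (-2)²*(-798) = 4*(-798) = -3192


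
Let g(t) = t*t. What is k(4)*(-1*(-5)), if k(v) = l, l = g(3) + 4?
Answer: 65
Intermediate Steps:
g(t) = t²
l = 13 (l = 3² + 4 = 9 + 4 = 13)
k(v) = 13
k(4)*(-1*(-5)) = 13*(-1*(-5)) = 13*5 = 65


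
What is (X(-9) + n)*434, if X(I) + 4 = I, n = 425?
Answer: 178808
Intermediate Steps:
X(I) = -4 + I
(X(-9) + n)*434 = ((-4 - 9) + 425)*434 = (-13 + 425)*434 = 412*434 = 178808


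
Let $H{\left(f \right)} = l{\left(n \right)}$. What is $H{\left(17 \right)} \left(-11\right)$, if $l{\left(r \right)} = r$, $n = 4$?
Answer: $-44$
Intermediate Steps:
$H{\left(f \right)} = 4$
$H{\left(17 \right)} \left(-11\right) = 4 \left(-11\right) = -44$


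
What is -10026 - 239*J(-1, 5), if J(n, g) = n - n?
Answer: -10026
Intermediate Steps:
J(n, g) = 0
-10026 - 239*J(-1, 5) = -10026 - 239*0 = -10026 + 0 = -10026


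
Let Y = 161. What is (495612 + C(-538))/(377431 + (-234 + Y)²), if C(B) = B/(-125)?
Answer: 30976019/23922500 ≈ 1.2948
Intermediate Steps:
C(B) = -B/125 (C(B) = B*(-1/125) = -B/125)
(495612 + C(-538))/(377431 + (-234 + Y)²) = (495612 - 1/125*(-538))/(377431 + (-234 + 161)²) = (495612 + 538/125)/(377431 + (-73)²) = 61952038/(125*(377431 + 5329)) = (61952038/125)/382760 = (61952038/125)*(1/382760) = 30976019/23922500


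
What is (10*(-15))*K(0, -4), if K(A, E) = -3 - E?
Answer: -150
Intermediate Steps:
(10*(-15))*K(0, -4) = (10*(-15))*(-3 - 1*(-4)) = -150*(-3 + 4) = -150*1 = -150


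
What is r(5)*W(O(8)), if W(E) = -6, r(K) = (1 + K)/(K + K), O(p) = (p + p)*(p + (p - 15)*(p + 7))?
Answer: -18/5 ≈ -3.6000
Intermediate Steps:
O(p) = 2*p*(p + (-15 + p)*(7 + p)) (O(p) = (2*p)*(p + (-15 + p)*(7 + p)) = 2*p*(p + (-15 + p)*(7 + p)))
r(K) = (1 + K)/(2*K) (r(K) = (1 + K)/((2*K)) = (1 + K)*(1/(2*K)) = (1 + K)/(2*K))
r(5)*W(O(8)) = ((½)*(1 + 5)/5)*(-6) = ((½)*(⅕)*6)*(-6) = (⅗)*(-6) = -18/5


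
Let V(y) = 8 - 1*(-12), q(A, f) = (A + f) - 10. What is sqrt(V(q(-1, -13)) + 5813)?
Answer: sqrt(5833) ≈ 76.374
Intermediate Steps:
q(A, f) = -10 + A + f
V(y) = 20 (V(y) = 8 + 12 = 20)
sqrt(V(q(-1, -13)) + 5813) = sqrt(20 + 5813) = sqrt(5833)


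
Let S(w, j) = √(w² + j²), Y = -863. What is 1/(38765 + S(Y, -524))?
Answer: 7753/300341176 - √1019345/1501705880 ≈ 2.5142e-5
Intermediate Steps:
S(w, j) = √(j² + w²)
1/(38765 + S(Y, -524)) = 1/(38765 + √((-524)² + (-863)²)) = 1/(38765 + √(274576 + 744769)) = 1/(38765 + √1019345)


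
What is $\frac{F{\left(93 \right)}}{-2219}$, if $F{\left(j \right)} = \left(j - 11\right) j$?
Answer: $- \frac{7626}{2219} \approx -3.4367$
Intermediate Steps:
$F{\left(j \right)} = j \left(-11 + j\right)$ ($F{\left(j \right)} = \left(j - 11\right) j = \left(-11 + j\right) j = j \left(-11 + j\right)$)
$\frac{F{\left(93 \right)}}{-2219} = \frac{93 \left(-11 + 93\right)}{-2219} = 93 \cdot 82 \left(- \frac{1}{2219}\right) = 7626 \left(- \frac{1}{2219}\right) = - \frac{7626}{2219}$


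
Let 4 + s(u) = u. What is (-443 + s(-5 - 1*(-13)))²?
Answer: 192721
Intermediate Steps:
s(u) = -4 + u
(-443 + s(-5 - 1*(-13)))² = (-443 + (-4 + (-5 - 1*(-13))))² = (-443 + (-4 + (-5 + 13)))² = (-443 + (-4 + 8))² = (-443 + 4)² = (-439)² = 192721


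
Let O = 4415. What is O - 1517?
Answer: 2898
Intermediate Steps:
O - 1517 = 4415 - 1517 = 2898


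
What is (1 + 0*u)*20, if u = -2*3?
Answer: 20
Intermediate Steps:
u = -6
(1 + 0*u)*20 = (1 + 0*(-6))*20 = (1 + 0)*20 = 1*20 = 20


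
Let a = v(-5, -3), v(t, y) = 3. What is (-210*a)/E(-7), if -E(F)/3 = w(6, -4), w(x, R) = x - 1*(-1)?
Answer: 30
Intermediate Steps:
w(x, R) = 1 + x (w(x, R) = x + 1 = 1 + x)
E(F) = -21 (E(F) = -3*(1 + 6) = -3*7 = -21)
a = 3
(-210*a)/E(-7) = -210*3/(-21) = -630*(-1/21) = 30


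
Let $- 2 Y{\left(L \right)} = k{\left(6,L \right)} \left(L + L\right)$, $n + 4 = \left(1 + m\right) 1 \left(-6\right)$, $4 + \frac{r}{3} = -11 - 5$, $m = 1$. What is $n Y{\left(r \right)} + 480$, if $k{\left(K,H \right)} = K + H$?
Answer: $52320$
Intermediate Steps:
$k{\left(K,H \right)} = H + K$
$r = -60$ ($r = -12 + 3 \left(-11 - 5\right) = -12 + 3 \left(-16\right) = -12 - 48 = -60$)
$n = -16$ ($n = -4 + \left(1 + 1\right) 1 \left(-6\right) = -4 + 2 \cdot 1 \left(-6\right) = -4 + 2 \left(-6\right) = -4 - 12 = -16$)
$Y{\left(L \right)} = - L \left(6 + L\right)$ ($Y{\left(L \right)} = - \frac{\left(L + 6\right) \left(L + L\right)}{2} = - \frac{\left(6 + L\right) 2 L}{2} = - \frac{2 L \left(6 + L\right)}{2} = - L \left(6 + L\right)$)
$n Y{\left(r \right)} + 480 = - 16 \left(\left(-1\right) \left(-60\right) \left(6 - 60\right)\right) + 480 = - 16 \left(\left(-1\right) \left(-60\right) \left(-54\right)\right) + 480 = \left(-16\right) \left(-3240\right) + 480 = 51840 + 480 = 52320$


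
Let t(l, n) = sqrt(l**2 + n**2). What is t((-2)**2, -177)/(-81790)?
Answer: -sqrt(31345)/81790 ≈ -0.0021646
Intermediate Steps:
t((-2)**2, -177)/(-81790) = sqrt(((-2)**2)**2 + (-177)**2)/(-81790) = sqrt(4**2 + 31329)*(-1/81790) = sqrt(16 + 31329)*(-1/81790) = sqrt(31345)*(-1/81790) = -sqrt(31345)/81790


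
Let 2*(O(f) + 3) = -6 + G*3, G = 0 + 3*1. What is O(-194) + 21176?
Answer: 42349/2 ≈ 21175.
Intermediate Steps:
G = 3 (G = 0 + 3 = 3)
O(f) = -3/2 (O(f) = -3 + (-6 + 3*3)/2 = -3 + (-6 + 9)/2 = -3 + (½)*3 = -3 + 3/2 = -3/2)
O(-194) + 21176 = -3/2 + 21176 = 42349/2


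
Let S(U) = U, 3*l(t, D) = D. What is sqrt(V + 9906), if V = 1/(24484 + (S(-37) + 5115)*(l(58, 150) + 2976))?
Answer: sqrt(146650813589521811)/3847628 ≈ 99.529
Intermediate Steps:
l(t, D) = D/3
V = 1/15390512 (V = 1/(24484 + (-37 + 5115)*((1/3)*150 + 2976)) = 1/(24484 + 5078*(50 + 2976)) = 1/(24484 + 5078*3026) = 1/(24484 + 15366028) = 1/15390512 ≈ 6.4975e-8)
sqrt(V + 9906) = sqrt(1/15390512 + 9906) = sqrt(152458411873/15390512) = sqrt(146650813589521811)/3847628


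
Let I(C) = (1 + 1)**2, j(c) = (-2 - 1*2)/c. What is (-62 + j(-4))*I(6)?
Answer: -244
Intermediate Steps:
j(c) = -4/c (j(c) = (-2 - 2)/c = -4/c)
I(C) = 4 (I(C) = 2**2 = 4)
(-62 + j(-4))*I(6) = (-62 - 4/(-4))*4 = (-62 - 4*(-1/4))*4 = (-62 + 1)*4 = -61*4 = -244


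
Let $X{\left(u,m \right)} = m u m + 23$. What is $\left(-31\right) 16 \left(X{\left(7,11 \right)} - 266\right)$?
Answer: $-299584$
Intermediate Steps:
$X{\left(u,m \right)} = 23 + u m^{2}$ ($X{\left(u,m \right)} = u m^{2} + 23 = 23 + u m^{2}$)
$\left(-31\right) 16 \left(X{\left(7,11 \right)} - 266\right) = \left(-31\right) 16 \left(\left(23 + 7 \cdot 11^{2}\right) - 266\right) = - 496 \left(\left(23 + 7 \cdot 121\right) - 266\right) = - 496 \left(\left(23 + 847\right) - 266\right) = - 496 \left(870 - 266\right) = \left(-496\right) 604 = -299584$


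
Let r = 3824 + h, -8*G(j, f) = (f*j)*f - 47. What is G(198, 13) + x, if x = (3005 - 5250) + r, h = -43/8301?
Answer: -172520027/66408 ≈ -2597.9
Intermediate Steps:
h = -43/8301 (h = -43*1/8301 = -43/8301 ≈ -0.0051801)
G(j, f) = 47/8 - j*f²/8 (G(j, f) = -((f*j)*f - 47)/8 = -(j*f² - 47)/8 = -(-47 + j*f²)/8 = 47/8 - j*f²/8)
r = 31742981/8301 (r = 3824 - 43/8301 = 31742981/8301 ≈ 3824.0)
x = 13107236/8301 (x = (3005 - 5250) + 31742981/8301 = -2245 + 31742981/8301 = 13107236/8301 ≈ 1579.0)
G(198, 13) + x = (47/8 - ⅛*198*13²) + 13107236/8301 = (47/8 - ⅛*198*169) + 13107236/8301 = (47/8 - 16731/4) + 13107236/8301 = -33415/8 + 13107236/8301 = -172520027/66408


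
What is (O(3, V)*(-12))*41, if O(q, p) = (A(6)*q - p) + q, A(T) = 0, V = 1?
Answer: -984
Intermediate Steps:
O(q, p) = q - p (O(q, p) = (0*q - p) + q = (0 - p) + q = -p + q = q - p)
(O(3, V)*(-12))*41 = ((3 - 1*1)*(-12))*41 = ((3 - 1)*(-12))*41 = (2*(-12))*41 = -24*41 = -984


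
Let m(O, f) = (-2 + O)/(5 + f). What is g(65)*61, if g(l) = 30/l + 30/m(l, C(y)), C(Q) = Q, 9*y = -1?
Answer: 418094/2457 ≈ 170.16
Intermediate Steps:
y = -1/9 (y = (1/9)*(-1) = -1/9 ≈ -0.11111)
m(O, f) = (-2 + O)/(5 + f)
g(l) = 30/l + 30/(-9/22 + 9*l/44) (g(l) = 30/l + 30/(((-2 + l)/(5 - 1/9))) = 30/l + 30/(((-2 + l)/(44/9))) = 30/l + 30/((9*(-2 + l)/44)) = 30/l + 30/(-9/22 + 9*l/44))
g(65)*61 = ((10/3)*(-18 + 53*65)/(65*(-2 + 65)))*61 = ((10/3)*(1/65)*(-18 + 3445)/63)*61 = ((10/3)*(1/65)*(1/63)*3427)*61 = (6854/2457)*61 = 418094/2457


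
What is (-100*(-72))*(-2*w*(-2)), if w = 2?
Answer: 57600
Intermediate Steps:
(-100*(-72))*(-2*w*(-2)) = (-100*(-72))*(-2*2*(-2)) = 7200*(-4*(-2)) = 7200*8 = 57600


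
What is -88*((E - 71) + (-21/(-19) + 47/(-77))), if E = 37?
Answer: 392144/133 ≈ 2948.4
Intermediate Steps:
-88*((E - 71) + (-21/(-19) + 47/(-77))) = -88*((37 - 71) + (-21/(-19) + 47/(-77))) = -88*(-34 + (-21*(-1/19) + 47*(-1/77))) = -88*(-34 + (21/19 - 47/77)) = -88*(-34 + 724/1463) = -88*(-49018/1463) = 392144/133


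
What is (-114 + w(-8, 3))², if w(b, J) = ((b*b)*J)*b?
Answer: 2722500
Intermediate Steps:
w(b, J) = J*b³ (w(b, J) = (b²*J)*b = (J*b²)*b = J*b³)
(-114 + w(-8, 3))² = (-114 + 3*(-8)³)² = (-114 + 3*(-512))² = (-114 - 1536)² = (-1650)² = 2722500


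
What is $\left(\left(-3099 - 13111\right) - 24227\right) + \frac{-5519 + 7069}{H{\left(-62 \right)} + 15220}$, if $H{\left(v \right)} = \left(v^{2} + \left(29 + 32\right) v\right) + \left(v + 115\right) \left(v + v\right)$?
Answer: $- \frac{35220472}{871} \approx -40437.0$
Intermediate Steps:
$H{\left(v \right)} = v^{2} + 61 v + 2 v \left(115 + v\right)$ ($H{\left(v \right)} = \left(v^{2} + 61 v\right) + \left(115 + v\right) 2 v = \left(v^{2} + 61 v\right) + 2 v \left(115 + v\right) = v^{2} + 61 v + 2 v \left(115 + v\right)$)
$\left(\left(-3099 - 13111\right) - 24227\right) + \frac{-5519 + 7069}{H{\left(-62 \right)} + 15220} = \left(\left(-3099 - 13111\right) - 24227\right) + \frac{-5519 + 7069}{3 \left(-62\right) \left(97 - 62\right) + 15220} = \left(\left(-3099 - 13111\right) - 24227\right) + \frac{1550}{3 \left(-62\right) 35 + 15220} = \left(-16210 - 24227\right) + \frac{1550}{-6510 + 15220} = -40437 + \frac{1550}{8710} = -40437 + 1550 \cdot \frac{1}{8710} = -40437 + \frac{155}{871} = - \frac{35220472}{871}$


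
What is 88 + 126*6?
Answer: 844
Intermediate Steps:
88 + 126*6 = 88 + 756 = 844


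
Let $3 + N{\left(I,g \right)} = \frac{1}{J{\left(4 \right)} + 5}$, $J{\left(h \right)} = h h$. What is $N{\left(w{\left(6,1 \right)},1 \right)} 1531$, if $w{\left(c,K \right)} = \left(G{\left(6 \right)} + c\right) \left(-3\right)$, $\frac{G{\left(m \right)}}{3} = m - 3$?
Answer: $- \frac{94922}{21} \approx -4520.1$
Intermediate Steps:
$J{\left(h \right)} = h^{2}$
$G{\left(m \right)} = -9 + 3 m$ ($G{\left(m \right)} = 3 \left(m - 3\right) = 3 \left(-3 + m\right) = -9 + 3 m$)
$w{\left(c,K \right)} = -27 - 3 c$ ($w{\left(c,K \right)} = \left(\left(-9 + 3 \cdot 6\right) + c\right) \left(-3\right) = \left(\left(-9 + 18\right) + c\right) \left(-3\right) = \left(9 + c\right) \left(-3\right) = -27 - 3 c$)
$N{\left(I,g \right)} = - \frac{62}{21}$ ($N{\left(I,g \right)} = -3 + \frac{1}{4^{2} + 5} = -3 + \frac{1}{16 + 5} = -3 + \frac{1}{21} = - \frac{62}{21}$)
$N{\left(w{\left(6,1 \right)},1 \right)} 1531 = \left(- \frac{62}{21}\right) 1531 = - \frac{94922}{21}$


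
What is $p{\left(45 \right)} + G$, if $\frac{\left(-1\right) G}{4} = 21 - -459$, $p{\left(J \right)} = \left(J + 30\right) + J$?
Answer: $-1800$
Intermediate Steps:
$p{\left(J \right)} = 30 + 2 J$ ($p{\left(J \right)} = \left(30 + J\right) + J = 30 + 2 J$)
$G = -1920$ ($G = - 4 \left(21 - -459\right) = - 4 \left(21 + 459\right) = \left(-4\right) 480 = -1920$)
$p{\left(45 \right)} + G = \left(30 + 2 \cdot 45\right) - 1920 = \left(30 + 90\right) - 1920 = 120 - 1920 = -1800$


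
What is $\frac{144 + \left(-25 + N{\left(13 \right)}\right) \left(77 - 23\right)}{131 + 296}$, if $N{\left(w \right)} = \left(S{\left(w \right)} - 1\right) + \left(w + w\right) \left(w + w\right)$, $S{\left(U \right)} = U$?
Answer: $\frac{35946}{427} \approx 84.183$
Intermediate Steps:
$N{\left(w \right)} = -1 + w + 4 w^{2}$ ($N{\left(w \right)} = \left(w - 1\right) + \left(w + w\right) \left(w + w\right) = \left(-1 + w\right) + 2 w 2 w = \left(-1 + w\right) + 4 w^{2} = -1 + w + 4 w^{2}$)
$\frac{144 + \left(-25 + N{\left(13 \right)}\right) \left(77 - 23\right)}{131 + 296} = \frac{144 + \left(-25 + \left(-1 + 13 + 4 \cdot 13^{2}\right)\right) \left(77 - 23\right)}{131 + 296} = \frac{144 + \left(-25 + \left(-1 + 13 + 4 \cdot 169\right)\right) 54}{427} = \left(144 + \left(-25 + \left(-1 + 13 + 676\right)\right) 54\right) \frac{1}{427} = \left(144 + \left(-25 + 688\right) 54\right) \frac{1}{427} = \left(144 + 663 \cdot 54\right) \frac{1}{427} = \left(144 + 35802\right) \frac{1}{427} = 35946 \cdot \frac{1}{427} = \frac{35946}{427}$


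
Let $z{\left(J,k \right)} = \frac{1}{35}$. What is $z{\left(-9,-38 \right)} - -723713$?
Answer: $\frac{25329956}{35} \approx 7.2371 \cdot 10^{5}$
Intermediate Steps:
$z{\left(J,k \right)} = \frac{1}{35}$
$z{\left(-9,-38 \right)} - -723713 = \frac{1}{35} - -723713 = \frac{1}{35} + 723713 = \frac{25329956}{35}$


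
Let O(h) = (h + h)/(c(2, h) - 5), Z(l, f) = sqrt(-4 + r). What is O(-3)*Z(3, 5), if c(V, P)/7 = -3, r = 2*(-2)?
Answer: 6*I*sqrt(2)/13 ≈ 0.65271*I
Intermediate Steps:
r = -4
c(V, P) = -21 (c(V, P) = 7*(-3) = -21)
Z(l, f) = 2*I*sqrt(2) (Z(l, f) = sqrt(-4 - 4) = sqrt(-8) = 2*I*sqrt(2))
O(h) = -h/13 (O(h) = (h + h)/(-21 - 5) = (2*h)/(-26) = (2*h)*(-1/26) = -h/13)
O(-3)*Z(3, 5) = (-1/13*(-3))*(2*I*sqrt(2)) = 3*(2*I*sqrt(2))/13 = 6*I*sqrt(2)/13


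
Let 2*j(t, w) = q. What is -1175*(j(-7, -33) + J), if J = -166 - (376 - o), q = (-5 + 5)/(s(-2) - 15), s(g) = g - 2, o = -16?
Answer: 655650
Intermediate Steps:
s(g) = -2 + g
q = 0 (q = (-5 + 5)/((-2 - 2) - 15) = 0/(-4 - 15) = 0/(-19) = 0*(-1/19) = 0)
j(t, w) = 0 (j(t, w) = (½)*0 = 0)
J = -558 (J = -166 - (376 - 1*(-16)) = -166 - (376 + 16) = -166 - 1*392 = -166 - 392 = -558)
-1175*(j(-7, -33) + J) = -1175*(0 - 558) = -1175*(-558) = 655650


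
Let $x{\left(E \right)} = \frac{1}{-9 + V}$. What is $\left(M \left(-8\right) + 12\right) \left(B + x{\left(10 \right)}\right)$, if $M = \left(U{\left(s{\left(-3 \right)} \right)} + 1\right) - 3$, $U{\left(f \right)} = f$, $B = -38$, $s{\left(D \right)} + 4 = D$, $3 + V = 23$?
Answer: $- \frac{35028}{11} \approx -3184.4$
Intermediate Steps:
$V = 20$ ($V = -3 + 23 = 20$)
$s{\left(D \right)} = -4 + D$
$x{\left(E \right)} = \frac{1}{11}$ ($x{\left(E \right)} = \frac{1}{-9 + 20} = \frac{1}{11}$)
$M = -9$ ($M = \left(\left(-4 - 3\right) + 1\right) - 3 = \left(-7 + 1\right) - 3 = -6 - 3 = -9$)
$\left(M \left(-8\right) + 12\right) \left(B + x{\left(10 \right)}\right) = \left(\left(-9\right) \left(-8\right) + 12\right) \left(-38 + \frac{1}{11}\right) = \left(72 + 12\right) \left(- \frac{417}{11}\right) = 84 \left(- \frac{417}{11}\right) = - \frac{35028}{11}$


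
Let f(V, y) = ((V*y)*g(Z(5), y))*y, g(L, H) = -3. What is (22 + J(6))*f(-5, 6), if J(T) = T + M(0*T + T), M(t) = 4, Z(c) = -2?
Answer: 17280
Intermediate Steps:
f(V, y) = -3*V*y² (f(V, y) = ((V*y)*(-3))*y = (-3*V*y)*y = -3*V*y²)
J(T) = 4 + T (J(T) = T + 4 = 4 + T)
(22 + J(6))*f(-5, 6) = (22 + (4 + 6))*(-3*(-5)*6²) = (22 + 10)*(-3*(-5)*36) = 32*540 = 17280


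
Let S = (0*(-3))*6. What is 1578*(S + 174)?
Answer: 274572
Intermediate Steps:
S = 0 (S = 0*6 = 0)
1578*(S + 174) = 1578*(0 + 174) = 1578*174 = 274572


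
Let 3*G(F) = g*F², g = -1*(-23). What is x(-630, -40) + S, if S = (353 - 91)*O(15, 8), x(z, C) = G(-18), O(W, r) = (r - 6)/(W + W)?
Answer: 37522/15 ≈ 2501.5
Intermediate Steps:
g = 23
O(W, r) = (-6 + r)/(2*W) (O(W, r) = (-6 + r)/((2*W)) = (-6 + r)*(1/(2*W)) = (-6 + r)/(2*W))
G(F) = 23*F²/3 (G(F) = (23*F²)/3 = 23*F²/3)
x(z, C) = 2484 (x(z, C) = (23/3)*(-18)² = (23/3)*324 = 2484)
S = 262/15 (S = (353 - 91)*((½)*(-6 + 8)/15) = 262*((½)*(1/15)*2) = 262*(1/15) = 262/15 ≈ 17.467)
x(-630, -40) + S = 2484 + 262/15 = 37522/15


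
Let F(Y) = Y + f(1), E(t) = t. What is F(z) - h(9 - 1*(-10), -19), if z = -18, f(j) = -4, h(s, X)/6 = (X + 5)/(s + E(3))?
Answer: -200/11 ≈ -18.182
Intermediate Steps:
h(s, X) = 6*(5 + X)/(3 + s) (h(s, X) = 6*((X + 5)/(s + 3)) = 6*((5 + X)/(3 + s)) = 6*(5 + X)/(3 + s))
F(Y) = -4 + Y (F(Y) = Y - 4 = -4 + Y)
F(z) - h(9 - 1*(-10), -19) = (-4 - 18) - 6*(5 - 19)/(3 + (9 - 1*(-10))) = -22 - 6*(-14)/(3 + (9 + 10)) = -22 - 6*(-14)/(3 + 19) = -22 - 6*(-14)/22 = -22 - 1*(-42/11) = -22 + 42/11 = -200/11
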